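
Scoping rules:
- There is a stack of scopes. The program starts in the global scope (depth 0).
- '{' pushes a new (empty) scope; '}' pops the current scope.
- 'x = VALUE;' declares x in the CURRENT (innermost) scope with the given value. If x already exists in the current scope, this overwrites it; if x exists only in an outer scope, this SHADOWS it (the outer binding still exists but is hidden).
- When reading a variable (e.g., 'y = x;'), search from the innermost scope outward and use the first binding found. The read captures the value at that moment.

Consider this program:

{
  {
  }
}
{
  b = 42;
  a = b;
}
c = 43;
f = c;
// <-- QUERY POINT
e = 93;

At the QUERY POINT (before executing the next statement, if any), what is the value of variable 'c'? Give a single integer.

Step 1: enter scope (depth=1)
Step 2: enter scope (depth=2)
Step 3: exit scope (depth=1)
Step 4: exit scope (depth=0)
Step 5: enter scope (depth=1)
Step 6: declare b=42 at depth 1
Step 7: declare a=(read b)=42 at depth 1
Step 8: exit scope (depth=0)
Step 9: declare c=43 at depth 0
Step 10: declare f=(read c)=43 at depth 0
Visible at query point: c=43 f=43

Answer: 43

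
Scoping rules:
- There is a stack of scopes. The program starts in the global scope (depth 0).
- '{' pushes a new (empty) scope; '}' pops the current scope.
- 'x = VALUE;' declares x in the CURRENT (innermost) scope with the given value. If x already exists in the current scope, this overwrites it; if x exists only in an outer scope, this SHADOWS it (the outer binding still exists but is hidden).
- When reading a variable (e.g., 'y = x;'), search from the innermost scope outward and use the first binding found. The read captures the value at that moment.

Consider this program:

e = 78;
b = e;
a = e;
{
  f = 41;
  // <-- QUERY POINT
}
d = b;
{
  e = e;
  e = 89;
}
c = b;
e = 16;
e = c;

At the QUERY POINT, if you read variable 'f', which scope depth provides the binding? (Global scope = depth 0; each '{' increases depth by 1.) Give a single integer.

Answer: 1

Derivation:
Step 1: declare e=78 at depth 0
Step 2: declare b=(read e)=78 at depth 0
Step 3: declare a=(read e)=78 at depth 0
Step 4: enter scope (depth=1)
Step 5: declare f=41 at depth 1
Visible at query point: a=78 b=78 e=78 f=41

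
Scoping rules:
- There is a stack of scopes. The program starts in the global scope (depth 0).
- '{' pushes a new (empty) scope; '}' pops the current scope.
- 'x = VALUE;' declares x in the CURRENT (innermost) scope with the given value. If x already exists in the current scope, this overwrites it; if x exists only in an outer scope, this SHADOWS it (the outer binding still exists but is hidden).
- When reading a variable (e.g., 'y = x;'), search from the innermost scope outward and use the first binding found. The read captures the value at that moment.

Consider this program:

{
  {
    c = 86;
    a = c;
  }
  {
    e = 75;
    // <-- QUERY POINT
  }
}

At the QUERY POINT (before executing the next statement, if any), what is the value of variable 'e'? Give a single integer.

Step 1: enter scope (depth=1)
Step 2: enter scope (depth=2)
Step 3: declare c=86 at depth 2
Step 4: declare a=(read c)=86 at depth 2
Step 5: exit scope (depth=1)
Step 6: enter scope (depth=2)
Step 7: declare e=75 at depth 2
Visible at query point: e=75

Answer: 75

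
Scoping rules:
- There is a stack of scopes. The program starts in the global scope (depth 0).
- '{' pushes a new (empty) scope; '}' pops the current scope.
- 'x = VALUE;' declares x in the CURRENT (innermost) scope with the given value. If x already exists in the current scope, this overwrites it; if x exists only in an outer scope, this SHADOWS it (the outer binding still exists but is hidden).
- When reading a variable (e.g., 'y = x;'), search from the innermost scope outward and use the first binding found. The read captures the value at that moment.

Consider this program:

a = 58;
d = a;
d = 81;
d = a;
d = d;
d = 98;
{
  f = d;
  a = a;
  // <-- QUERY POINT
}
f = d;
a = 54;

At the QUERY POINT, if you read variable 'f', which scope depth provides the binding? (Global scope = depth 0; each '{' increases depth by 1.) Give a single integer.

Step 1: declare a=58 at depth 0
Step 2: declare d=(read a)=58 at depth 0
Step 3: declare d=81 at depth 0
Step 4: declare d=(read a)=58 at depth 0
Step 5: declare d=(read d)=58 at depth 0
Step 6: declare d=98 at depth 0
Step 7: enter scope (depth=1)
Step 8: declare f=(read d)=98 at depth 1
Step 9: declare a=(read a)=58 at depth 1
Visible at query point: a=58 d=98 f=98

Answer: 1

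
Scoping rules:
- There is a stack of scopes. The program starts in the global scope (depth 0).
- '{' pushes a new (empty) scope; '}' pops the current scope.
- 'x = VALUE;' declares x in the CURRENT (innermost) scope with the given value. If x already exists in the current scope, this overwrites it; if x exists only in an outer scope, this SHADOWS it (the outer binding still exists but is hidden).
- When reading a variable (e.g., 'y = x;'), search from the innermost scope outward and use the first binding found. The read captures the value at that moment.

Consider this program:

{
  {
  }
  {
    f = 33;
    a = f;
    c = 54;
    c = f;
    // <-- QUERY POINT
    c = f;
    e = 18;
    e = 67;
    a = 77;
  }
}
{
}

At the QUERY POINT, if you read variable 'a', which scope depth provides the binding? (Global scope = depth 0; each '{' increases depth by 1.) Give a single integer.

Answer: 2

Derivation:
Step 1: enter scope (depth=1)
Step 2: enter scope (depth=2)
Step 3: exit scope (depth=1)
Step 4: enter scope (depth=2)
Step 5: declare f=33 at depth 2
Step 6: declare a=(read f)=33 at depth 2
Step 7: declare c=54 at depth 2
Step 8: declare c=(read f)=33 at depth 2
Visible at query point: a=33 c=33 f=33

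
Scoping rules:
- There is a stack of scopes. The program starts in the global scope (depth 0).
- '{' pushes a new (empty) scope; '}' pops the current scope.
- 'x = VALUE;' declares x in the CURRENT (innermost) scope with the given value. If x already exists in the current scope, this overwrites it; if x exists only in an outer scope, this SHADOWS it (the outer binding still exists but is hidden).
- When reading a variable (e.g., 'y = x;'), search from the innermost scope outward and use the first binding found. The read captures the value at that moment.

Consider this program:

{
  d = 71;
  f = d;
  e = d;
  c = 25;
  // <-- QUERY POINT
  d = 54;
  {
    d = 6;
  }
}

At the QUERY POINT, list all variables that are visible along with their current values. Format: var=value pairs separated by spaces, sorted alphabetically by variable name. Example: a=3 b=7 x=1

Answer: c=25 d=71 e=71 f=71

Derivation:
Step 1: enter scope (depth=1)
Step 2: declare d=71 at depth 1
Step 3: declare f=(read d)=71 at depth 1
Step 4: declare e=(read d)=71 at depth 1
Step 5: declare c=25 at depth 1
Visible at query point: c=25 d=71 e=71 f=71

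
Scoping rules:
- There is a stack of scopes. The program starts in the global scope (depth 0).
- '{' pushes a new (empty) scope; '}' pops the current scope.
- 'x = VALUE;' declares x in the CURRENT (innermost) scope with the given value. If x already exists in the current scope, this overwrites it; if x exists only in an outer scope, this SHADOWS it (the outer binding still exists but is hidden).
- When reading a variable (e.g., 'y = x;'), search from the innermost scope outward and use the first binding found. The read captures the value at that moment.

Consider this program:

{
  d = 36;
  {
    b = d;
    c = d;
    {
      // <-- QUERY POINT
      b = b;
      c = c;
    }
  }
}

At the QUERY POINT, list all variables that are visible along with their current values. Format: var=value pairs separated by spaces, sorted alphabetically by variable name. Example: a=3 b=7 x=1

Step 1: enter scope (depth=1)
Step 2: declare d=36 at depth 1
Step 3: enter scope (depth=2)
Step 4: declare b=(read d)=36 at depth 2
Step 5: declare c=(read d)=36 at depth 2
Step 6: enter scope (depth=3)
Visible at query point: b=36 c=36 d=36

Answer: b=36 c=36 d=36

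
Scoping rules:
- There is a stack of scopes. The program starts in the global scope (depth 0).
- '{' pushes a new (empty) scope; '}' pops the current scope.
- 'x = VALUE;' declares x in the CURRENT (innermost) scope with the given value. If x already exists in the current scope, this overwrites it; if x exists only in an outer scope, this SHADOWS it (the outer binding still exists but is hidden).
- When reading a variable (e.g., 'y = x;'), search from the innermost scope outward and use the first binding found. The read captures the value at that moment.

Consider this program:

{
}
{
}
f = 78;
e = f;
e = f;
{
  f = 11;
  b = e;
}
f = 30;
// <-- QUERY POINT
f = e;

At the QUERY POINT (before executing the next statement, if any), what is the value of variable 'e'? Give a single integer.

Step 1: enter scope (depth=1)
Step 2: exit scope (depth=0)
Step 3: enter scope (depth=1)
Step 4: exit scope (depth=0)
Step 5: declare f=78 at depth 0
Step 6: declare e=(read f)=78 at depth 0
Step 7: declare e=(read f)=78 at depth 0
Step 8: enter scope (depth=1)
Step 9: declare f=11 at depth 1
Step 10: declare b=(read e)=78 at depth 1
Step 11: exit scope (depth=0)
Step 12: declare f=30 at depth 0
Visible at query point: e=78 f=30

Answer: 78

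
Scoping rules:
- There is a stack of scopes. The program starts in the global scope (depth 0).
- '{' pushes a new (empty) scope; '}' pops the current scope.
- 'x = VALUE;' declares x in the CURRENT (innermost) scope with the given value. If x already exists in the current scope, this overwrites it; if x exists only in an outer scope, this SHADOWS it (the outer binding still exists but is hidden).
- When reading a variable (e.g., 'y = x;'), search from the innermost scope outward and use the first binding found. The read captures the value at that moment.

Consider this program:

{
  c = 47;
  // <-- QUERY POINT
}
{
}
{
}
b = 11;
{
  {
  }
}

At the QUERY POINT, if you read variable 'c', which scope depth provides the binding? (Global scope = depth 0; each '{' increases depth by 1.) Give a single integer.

Step 1: enter scope (depth=1)
Step 2: declare c=47 at depth 1
Visible at query point: c=47

Answer: 1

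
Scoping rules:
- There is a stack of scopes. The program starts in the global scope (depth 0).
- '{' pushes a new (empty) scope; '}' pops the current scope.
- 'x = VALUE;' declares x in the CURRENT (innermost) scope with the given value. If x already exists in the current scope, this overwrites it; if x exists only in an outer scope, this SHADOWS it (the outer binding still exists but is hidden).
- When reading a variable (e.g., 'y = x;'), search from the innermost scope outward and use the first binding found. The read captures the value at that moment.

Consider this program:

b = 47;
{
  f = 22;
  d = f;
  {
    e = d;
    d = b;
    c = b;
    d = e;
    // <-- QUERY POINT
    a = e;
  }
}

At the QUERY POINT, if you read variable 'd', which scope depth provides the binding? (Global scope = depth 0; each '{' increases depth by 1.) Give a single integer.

Answer: 2

Derivation:
Step 1: declare b=47 at depth 0
Step 2: enter scope (depth=1)
Step 3: declare f=22 at depth 1
Step 4: declare d=(read f)=22 at depth 1
Step 5: enter scope (depth=2)
Step 6: declare e=(read d)=22 at depth 2
Step 7: declare d=(read b)=47 at depth 2
Step 8: declare c=(read b)=47 at depth 2
Step 9: declare d=(read e)=22 at depth 2
Visible at query point: b=47 c=47 d=22 e=22 f=22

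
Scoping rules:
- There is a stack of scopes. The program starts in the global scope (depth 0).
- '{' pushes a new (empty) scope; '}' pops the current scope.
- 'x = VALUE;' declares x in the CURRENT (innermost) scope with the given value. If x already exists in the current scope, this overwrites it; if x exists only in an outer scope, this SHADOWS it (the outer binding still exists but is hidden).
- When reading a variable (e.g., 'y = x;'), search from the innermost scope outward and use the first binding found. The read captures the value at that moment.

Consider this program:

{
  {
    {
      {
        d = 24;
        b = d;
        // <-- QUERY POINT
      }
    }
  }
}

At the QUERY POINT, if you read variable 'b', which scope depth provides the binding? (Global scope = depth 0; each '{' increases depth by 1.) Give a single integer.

Answer: 4

Derivation:
Step 1: enter scope (depth=1)
Step 2: enter scope (depth=2)
Step 3: enter scope (depth=3)
Step 4: enter scope (depth=4)
Step 5: declare d=24 at depth 4
Step 6: declare b=(read d)=24 at depth 4
Visible at query point: b=24 d=24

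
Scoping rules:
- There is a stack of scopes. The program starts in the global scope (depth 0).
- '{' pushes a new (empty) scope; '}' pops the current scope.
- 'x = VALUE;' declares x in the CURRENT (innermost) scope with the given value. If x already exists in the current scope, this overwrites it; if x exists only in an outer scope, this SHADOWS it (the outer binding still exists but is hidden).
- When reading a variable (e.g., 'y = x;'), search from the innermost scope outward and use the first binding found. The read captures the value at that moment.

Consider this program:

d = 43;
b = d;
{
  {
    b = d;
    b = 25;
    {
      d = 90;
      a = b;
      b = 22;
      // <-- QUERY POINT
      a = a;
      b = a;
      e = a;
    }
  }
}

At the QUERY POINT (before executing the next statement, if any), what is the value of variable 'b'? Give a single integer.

Answer: 22

Derivation:
Step 1: declare d=43 at depth 0
Step 2: declare b=(read d)=43 at depth 0
Step 3: enter scope (depth=1)
Step 4: enter scope (depth=2)
Step 5: declare b=(read d)=43 at depth 2
Step 6: declare b=25 at depth 2
Step 7: enter scope (depth=3)
Step 8: declare d=90 at depth 3
Step 9: declare a=(read b)=25 at depth 3
Step 10: declare b=22 at depth 3
Visible at query point: a=25 b=22 d=90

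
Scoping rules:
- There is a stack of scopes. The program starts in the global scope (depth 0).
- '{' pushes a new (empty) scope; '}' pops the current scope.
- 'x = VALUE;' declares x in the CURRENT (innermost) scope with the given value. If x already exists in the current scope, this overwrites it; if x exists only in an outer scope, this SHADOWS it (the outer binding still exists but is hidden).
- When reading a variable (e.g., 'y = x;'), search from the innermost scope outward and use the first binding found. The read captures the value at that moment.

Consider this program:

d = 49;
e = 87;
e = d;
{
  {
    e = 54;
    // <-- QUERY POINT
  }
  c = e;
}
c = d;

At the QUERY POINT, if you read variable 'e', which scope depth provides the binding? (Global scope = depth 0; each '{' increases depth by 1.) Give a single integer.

Answer: 2

Derivation:
Step 1: declare d=49 at depth 0
Step 2: declare e=87 at depth 0
Step 3: declare e=(read d)=49 at depth 0
Step 4: enter scope (depth=1)
Step 5: enter scope (depth=2)
Step 6: declare e=54 at depth 2
Visible at query point: d=49 e=54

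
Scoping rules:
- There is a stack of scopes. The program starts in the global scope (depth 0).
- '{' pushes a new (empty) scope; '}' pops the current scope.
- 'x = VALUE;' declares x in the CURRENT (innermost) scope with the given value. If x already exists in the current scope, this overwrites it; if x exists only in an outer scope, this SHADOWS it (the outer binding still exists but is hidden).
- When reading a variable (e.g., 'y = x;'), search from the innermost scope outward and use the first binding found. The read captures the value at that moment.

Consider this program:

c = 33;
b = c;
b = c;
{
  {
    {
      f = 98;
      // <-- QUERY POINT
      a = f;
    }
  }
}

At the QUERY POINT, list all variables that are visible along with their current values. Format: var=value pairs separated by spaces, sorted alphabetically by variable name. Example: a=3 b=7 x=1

Step 1: declare c=33 at depth 0
Step 2: declare b=(read c)=33 at depth 0
Step 3: declare b=(read c)=33 at depth 0
Step 4: enter scope (depth=1)
Step 5: enter scope (depth=2)
Step 6: enter scope (depth=3)
Step 7: declare f=98 at depth 3
Visible at query point: b=33 c=33 f=98

Answer: b=33 c=33 f=98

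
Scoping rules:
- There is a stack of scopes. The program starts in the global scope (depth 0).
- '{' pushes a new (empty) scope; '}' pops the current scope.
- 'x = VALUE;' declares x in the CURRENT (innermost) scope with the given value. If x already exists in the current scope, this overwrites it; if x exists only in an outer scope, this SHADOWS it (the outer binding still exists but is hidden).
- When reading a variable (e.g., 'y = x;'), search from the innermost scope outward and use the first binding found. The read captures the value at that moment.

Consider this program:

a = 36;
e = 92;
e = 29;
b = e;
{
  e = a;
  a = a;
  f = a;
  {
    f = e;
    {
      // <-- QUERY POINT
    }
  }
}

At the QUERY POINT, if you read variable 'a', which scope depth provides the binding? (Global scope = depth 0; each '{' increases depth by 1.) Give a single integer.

Step 1: declare a=36 at depth 0
Step 2: declare e=92 at depth 0
Step 3: declare e=29 at depth 0
Step 4: declare b=(read e)=29 at depth 0
Step 5: enter scope (depth=1)
Step 6: declare e=(read a)=36 at depth 1
Step 7: declare a=(read a)=36 at depth 1
Step 8: declare f=(read a)=36 at depth 1
Step 9: enter scope (depth=2)
Step 10: declare f=(read e)=36 at depth 2
Step 11: enter scope (depth=3)
Visible at query point: a=36 b=29 e=36 f=36

Answer: 1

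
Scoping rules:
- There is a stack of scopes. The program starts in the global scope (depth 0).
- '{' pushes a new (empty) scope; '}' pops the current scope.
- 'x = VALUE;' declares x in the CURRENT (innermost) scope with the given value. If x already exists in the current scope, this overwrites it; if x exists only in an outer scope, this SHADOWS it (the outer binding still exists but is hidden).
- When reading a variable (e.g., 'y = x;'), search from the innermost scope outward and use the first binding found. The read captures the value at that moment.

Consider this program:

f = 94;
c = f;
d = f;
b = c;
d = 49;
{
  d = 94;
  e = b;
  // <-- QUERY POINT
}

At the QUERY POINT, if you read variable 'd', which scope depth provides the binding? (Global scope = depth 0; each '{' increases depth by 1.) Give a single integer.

Answer: 1

Derivation:
Step 1: declare f=94 at depth 0
Step 2: declare c=(read f)=94 at depth 0
Step 3: declare d=(read f)=94 at depth 0
Step 4: declare b=(read c)=94 at depth 0
Step 5: declare d=49 at depth 0
Step 6: enter scope (depth=1)
Step 7: declare d=94 at depth 1
Step 8: declare e=(read b)=94 at depth 1
Visible at query point: b=94 c=94 d=94 e=94 f=94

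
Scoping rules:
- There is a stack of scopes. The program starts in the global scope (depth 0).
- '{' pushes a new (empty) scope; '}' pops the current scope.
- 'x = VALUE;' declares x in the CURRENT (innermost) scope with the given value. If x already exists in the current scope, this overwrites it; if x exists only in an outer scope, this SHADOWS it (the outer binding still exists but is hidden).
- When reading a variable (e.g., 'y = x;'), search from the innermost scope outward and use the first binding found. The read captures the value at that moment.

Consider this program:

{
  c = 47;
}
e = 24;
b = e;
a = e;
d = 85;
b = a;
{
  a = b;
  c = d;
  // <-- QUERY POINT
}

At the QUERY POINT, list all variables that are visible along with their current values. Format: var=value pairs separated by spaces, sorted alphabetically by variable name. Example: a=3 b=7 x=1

Step 1: enter scope (depth=1)
Step 2: declare c=47 at depth 1
Step 3: exit scope (depth=0)
Step 4: declare e=24 at depth 0
Step 5: declare b=(read e)=24 at depth 0
Step 6: declare a=(read e)=24 at depth 0
Step 7: declare d=85 at depth 0
Step 8: declare b=(read a)=24 at depth 0
Step 9: enter scope (depth=1)
Step 10: declare a=(read b)=24 at depth 1
Step 11: declare c=(read d)=85 at depth 1
Visible at query point: a=24 b=24 c=85 d=85 e=24

Answer: a=24 b=24 c=85 d=85 e=24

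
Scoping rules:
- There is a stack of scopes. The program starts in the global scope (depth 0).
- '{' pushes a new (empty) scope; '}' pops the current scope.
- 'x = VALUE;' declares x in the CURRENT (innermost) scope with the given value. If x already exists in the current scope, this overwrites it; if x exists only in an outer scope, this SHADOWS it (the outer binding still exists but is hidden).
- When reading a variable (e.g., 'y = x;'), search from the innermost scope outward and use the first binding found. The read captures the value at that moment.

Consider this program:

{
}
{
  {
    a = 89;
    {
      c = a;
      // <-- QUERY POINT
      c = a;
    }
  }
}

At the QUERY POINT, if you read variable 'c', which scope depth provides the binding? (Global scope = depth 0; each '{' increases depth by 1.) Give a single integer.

Step 1: enter scope (depth=1)
Step 2: exit scope (depth=0)
Step 3: enter scope (depth=1)
Step 4: enter scope (depth=2)
Step 5: declare a=89 at depth 2
Step 6: enter scope (depth=3)
Step 7: declare c=(read a)=89 at depth 3
Visible at query point: a=89 c=89

Answer: 3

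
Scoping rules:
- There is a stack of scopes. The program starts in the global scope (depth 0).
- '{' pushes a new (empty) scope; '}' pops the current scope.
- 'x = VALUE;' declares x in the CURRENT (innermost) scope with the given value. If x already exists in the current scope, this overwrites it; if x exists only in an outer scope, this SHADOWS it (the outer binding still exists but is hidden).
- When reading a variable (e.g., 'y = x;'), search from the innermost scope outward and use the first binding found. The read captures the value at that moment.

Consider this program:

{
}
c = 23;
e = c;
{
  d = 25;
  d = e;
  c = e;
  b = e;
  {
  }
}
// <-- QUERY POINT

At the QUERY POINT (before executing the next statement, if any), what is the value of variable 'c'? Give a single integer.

Answer: 23

Derivation:
Step 1: enter scope (depth=1)
Step 2: exit scope (depth=0)
Step 3: declare c=23 at depth 0
Step 4: declare e=(read c)=23 at depth 0
Step 5: enter scope (depth=1)
Step 6: declare d=25 at depth 1
Step 7: declare d=(read e)=23 at depth 1
Step 8: declare c=(read e)=23 at depth 1
Step 9: declare b=(read e)=23 at depth 1
Step 10: enter scope (depth=2)
Step 11: exit scope (depth=1)
Step 12: exit scope (depth=0)
Visible at query point: c=23 e=23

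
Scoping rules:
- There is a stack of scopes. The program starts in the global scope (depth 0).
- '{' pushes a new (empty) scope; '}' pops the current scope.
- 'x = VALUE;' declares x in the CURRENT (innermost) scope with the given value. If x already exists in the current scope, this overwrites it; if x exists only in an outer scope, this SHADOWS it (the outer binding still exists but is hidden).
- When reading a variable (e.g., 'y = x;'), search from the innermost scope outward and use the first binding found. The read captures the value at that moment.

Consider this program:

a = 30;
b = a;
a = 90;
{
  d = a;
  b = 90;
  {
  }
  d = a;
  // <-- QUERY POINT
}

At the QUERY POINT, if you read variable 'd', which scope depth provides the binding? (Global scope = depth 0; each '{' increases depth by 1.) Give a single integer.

Answer: 1

Derivation:
Step 1: declare a=30 at depth 0
Step 2: declare b=(read a)=30 at depth 0
Step 3: declare a=90 at depth 0
Step 4: enter scope (depth=1)
Step 5: declare d=(read a)=90 at depth 1
Step 6: declare b=90 at depth 1
Step 7: enter scope (depth=2)
Step 8: exit scope (depth=1)
Step 9: declare d=(read a)=90 at depth 1
Visible at query point: a=90 b=90 d=90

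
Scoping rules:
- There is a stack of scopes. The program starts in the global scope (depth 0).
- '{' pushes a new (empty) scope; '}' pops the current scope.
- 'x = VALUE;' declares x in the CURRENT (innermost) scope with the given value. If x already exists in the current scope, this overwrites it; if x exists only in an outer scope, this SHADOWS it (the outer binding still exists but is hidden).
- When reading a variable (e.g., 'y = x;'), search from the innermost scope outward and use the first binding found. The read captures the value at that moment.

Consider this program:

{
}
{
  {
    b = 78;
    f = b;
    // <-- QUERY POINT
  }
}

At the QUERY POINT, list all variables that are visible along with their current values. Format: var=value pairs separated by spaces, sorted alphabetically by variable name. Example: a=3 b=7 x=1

Answer: b=78 f=78

Derivation:
Step 1: enter scope (depth=1)
Step 2: exit scope (depth=0)
Step 3: enter scope (depth=1)
Step 4: enter scope (depth=2)
Step 5: declare b=78 at depth 2
Step 6: declare f=(read b)=78 at depth 2
Visible at query point: b=78 f=78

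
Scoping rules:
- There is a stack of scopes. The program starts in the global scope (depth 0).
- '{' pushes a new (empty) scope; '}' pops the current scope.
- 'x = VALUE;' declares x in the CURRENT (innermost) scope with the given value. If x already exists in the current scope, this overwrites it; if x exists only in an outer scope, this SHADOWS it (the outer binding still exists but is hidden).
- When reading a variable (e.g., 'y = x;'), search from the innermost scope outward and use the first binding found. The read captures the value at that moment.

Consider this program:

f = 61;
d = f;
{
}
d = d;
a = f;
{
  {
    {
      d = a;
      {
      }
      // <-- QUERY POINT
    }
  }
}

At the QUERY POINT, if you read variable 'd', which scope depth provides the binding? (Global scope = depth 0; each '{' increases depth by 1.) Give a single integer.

Step 1: declare f=61 at depth 0
Step 2: declare d=(read f)=61 at depth 0
Step 3: enter scope (depth=1)
Step 4: exit scope (depth=0)
Step 5: declare d=(read d)=61 at depth 0
Step 6: declare a=(read f)=61 at depth 0
Step 7: enter scope (depth=1)
Step 8: enter scope (depth=2)
Step 9: enter scope (depth=3)
Step 10: declare d=(read a)=61 at depth 3
Step 11: enter scope (depth=4)
Step 12: exit scope (depth=3)
Visible at query point: a=61 d=61 f=61

Answer: 3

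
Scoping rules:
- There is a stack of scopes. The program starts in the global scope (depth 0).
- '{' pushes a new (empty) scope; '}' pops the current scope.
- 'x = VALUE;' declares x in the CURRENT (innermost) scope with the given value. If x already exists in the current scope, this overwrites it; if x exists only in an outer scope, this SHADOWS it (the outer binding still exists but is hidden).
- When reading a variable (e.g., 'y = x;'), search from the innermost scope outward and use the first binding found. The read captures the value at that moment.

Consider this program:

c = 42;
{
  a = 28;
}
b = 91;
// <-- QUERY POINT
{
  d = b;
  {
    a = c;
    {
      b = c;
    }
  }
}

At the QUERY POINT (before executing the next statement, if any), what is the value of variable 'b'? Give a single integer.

Step 1: declare c=42 at depth 0
Step 2: enter scope (depth=1)
Step 3: declare a=28 at depth 1
Step 4: exit scope (depth=0)
Step 5: declare b=91 at depth 0
Visible at query point: b=91 c=42

Answer: 91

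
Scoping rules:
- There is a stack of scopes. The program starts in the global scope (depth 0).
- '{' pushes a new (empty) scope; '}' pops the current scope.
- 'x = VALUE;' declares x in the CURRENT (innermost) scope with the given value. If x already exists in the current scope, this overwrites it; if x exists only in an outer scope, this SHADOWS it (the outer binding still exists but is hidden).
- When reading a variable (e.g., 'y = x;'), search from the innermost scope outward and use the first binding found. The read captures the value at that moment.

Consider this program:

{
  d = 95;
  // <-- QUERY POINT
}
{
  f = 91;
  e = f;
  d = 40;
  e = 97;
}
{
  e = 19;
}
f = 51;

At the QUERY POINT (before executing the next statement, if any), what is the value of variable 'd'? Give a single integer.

Step 1: enter scope (depth=1)
Step 2: declare d=95 at depth 1
Visible at query point: d=95

Answer: 95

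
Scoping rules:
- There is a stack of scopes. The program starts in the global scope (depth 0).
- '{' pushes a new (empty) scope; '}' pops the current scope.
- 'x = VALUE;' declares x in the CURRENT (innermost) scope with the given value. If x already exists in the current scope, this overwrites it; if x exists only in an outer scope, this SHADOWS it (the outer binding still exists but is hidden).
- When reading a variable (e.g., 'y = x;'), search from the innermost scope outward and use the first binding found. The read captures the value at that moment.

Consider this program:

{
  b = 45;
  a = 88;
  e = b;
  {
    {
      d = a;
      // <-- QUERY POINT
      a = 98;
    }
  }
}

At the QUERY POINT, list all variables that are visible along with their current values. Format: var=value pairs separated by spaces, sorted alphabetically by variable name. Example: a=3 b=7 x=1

Answer: a=88 b=45 d=88 e=45

Derivation:
Step 1: enter scope (depth=1)
Step 2: declare b=45 at depth 1
Step 3: declare a=88 at depth 1
Step 4: declare e=(read b)=45 at depth 1
Step 5: enter scope (depth=2)
Step 6: enter scope (depth=3)
Step 7: declare d=(read a)=88 at depth 3
Visible at query point: a=88 b=45 d=88 e=45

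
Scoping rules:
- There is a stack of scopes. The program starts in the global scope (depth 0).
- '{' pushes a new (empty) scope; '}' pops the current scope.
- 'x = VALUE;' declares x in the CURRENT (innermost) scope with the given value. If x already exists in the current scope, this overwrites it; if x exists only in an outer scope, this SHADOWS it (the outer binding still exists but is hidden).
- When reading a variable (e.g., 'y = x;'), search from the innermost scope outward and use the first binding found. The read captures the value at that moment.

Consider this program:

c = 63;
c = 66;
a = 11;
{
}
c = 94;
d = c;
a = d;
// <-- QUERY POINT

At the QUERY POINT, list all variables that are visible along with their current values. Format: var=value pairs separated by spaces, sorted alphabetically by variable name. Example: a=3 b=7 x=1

Answer: a=94 c=94 d=94

Derivation:
Step 1: declare c=63 at depth 0
Step 2: declare c=66 at depth 0
Step 3: declare a=11 at depth 0
Step 4: enter scope (depth=1)
Step 5: exit scope (depth=0)
Step 6: declare c=94 at depth 0
Step 7: declare d=(read c)=94 at depth 0
Step 8: declare a=(read d)=94 at depth 0
Visible at query point: a=94 c=94 d=94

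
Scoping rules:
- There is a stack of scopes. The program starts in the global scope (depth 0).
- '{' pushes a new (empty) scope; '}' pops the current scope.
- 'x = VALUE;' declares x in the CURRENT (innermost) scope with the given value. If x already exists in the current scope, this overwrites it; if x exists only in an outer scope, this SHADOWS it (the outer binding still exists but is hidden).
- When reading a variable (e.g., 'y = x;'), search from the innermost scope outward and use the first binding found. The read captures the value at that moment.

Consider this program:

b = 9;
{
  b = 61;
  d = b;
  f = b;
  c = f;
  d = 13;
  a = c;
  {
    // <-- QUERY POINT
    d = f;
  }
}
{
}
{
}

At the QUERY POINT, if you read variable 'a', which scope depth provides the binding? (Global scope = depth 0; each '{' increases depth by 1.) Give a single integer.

Answer: 1

Derivation:
Step 1: declare b=9 at depth 0
Step 2: enter scope (depth=1)
Step 3: declare b=61 at depth 1
Step 4: declare d=(read b)=61 at depth 1
Step 5: declare f=(read b)=61 at depth 1
Step 6: declare c=(read f)=61 at depth 1
Step 7: declare d=13 at depth 1
Step 8: declare a=(read c)=61 at depth 1
Step 9: enter scope (depth=2)
Visible at query point: a=61 b=61 c=61 d=13 f=61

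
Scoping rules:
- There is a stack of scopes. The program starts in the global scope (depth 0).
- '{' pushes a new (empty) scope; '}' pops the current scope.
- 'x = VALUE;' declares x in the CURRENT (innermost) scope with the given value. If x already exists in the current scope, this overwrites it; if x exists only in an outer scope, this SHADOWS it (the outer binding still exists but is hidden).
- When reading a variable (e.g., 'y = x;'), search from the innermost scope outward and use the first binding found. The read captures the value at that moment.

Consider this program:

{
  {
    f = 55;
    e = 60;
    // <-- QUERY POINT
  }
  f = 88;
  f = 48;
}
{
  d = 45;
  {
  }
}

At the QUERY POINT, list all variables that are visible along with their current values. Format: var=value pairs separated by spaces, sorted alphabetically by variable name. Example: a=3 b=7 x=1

Step 1: enter scope (depth=1)
Step 2: enter scope (depth=2)
Step 3: declare f=55 at depth 2
Step 4: declare e=60 at depth 2
Visible at query point: e=60 f=55

Answer: e=60 f=55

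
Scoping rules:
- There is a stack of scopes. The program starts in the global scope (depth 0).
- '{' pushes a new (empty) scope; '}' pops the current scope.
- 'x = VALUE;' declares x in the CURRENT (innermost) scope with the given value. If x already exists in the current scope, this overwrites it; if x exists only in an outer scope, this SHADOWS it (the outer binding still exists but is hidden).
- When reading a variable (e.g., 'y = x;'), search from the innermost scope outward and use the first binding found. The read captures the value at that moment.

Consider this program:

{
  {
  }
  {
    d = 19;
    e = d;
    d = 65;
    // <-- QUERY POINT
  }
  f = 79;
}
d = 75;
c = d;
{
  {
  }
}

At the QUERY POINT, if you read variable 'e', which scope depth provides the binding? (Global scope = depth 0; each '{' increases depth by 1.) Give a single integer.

Step 1: enter scope (depth=1)
Step 2: enter scope (depth=2)
Step 3: exit scope (depth=1)
Step 4: enter scope (depth=2)
Step 5: declare d=19 at depth 2
Step 6: declare e=(read d)=19 at depth 2
Step 7: declare d=65 at depth 2
Visible at query point: d=65 e=19

Answer: 2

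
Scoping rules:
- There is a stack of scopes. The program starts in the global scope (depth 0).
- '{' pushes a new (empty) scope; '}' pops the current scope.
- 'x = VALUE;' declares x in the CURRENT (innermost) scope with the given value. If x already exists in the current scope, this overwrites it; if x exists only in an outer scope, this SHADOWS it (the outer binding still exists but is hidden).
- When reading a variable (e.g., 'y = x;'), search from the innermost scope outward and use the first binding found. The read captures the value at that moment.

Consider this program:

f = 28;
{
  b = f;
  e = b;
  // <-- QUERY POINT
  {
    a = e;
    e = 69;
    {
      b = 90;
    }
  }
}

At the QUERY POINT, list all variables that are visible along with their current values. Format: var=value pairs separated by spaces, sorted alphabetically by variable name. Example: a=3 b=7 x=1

Answer: b=28 e=28 f=28

Derivation:
Step 1: declare f=28 at depth 0
Step 2: enter scope (depth=1)
Step 3: declare b=(read f)=28 at depth 1
Step 4: declare e=(read b)=28 at depth 1
Visible at query point: b=28 e=28 f=28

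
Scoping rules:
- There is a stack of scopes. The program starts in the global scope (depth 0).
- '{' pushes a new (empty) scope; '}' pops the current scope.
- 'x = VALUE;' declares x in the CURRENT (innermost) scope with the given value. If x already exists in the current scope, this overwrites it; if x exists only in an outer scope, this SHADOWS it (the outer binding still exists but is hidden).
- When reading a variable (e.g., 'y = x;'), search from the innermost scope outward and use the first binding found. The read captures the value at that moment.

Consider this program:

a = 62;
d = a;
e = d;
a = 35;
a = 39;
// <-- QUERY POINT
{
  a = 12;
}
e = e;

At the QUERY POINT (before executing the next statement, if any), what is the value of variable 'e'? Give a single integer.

Answer: 62

Derivation:
Step 1: declare a=62 at depth 0
Step 2: declare d=(read a)=62 at depth 0
Step 3: declare e=(read d)=62 at depth 0
Step 4: declare a=35 at depth 0
Step 5: declare a=39 at depth 0
Visible at query point: a=39 d=62 e=62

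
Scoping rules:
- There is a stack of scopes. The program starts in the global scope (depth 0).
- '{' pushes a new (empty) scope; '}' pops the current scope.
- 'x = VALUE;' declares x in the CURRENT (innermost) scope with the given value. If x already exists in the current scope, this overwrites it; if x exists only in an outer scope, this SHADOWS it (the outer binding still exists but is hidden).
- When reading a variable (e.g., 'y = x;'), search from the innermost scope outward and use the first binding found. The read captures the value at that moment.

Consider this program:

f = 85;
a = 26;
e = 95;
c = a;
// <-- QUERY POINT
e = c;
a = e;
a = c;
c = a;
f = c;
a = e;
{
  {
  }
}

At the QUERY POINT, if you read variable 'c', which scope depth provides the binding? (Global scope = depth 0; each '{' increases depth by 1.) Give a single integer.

Answer: 0

Derivation:
Step 1: declare f=85 at depth 0
Step 2: declare a=26 at depth 0
Step 3: declare e=95 at depth 0
Step 4: declare c=(read a)=26 at depth 0
Visible at query point: a=26 c=26 e=95 f=85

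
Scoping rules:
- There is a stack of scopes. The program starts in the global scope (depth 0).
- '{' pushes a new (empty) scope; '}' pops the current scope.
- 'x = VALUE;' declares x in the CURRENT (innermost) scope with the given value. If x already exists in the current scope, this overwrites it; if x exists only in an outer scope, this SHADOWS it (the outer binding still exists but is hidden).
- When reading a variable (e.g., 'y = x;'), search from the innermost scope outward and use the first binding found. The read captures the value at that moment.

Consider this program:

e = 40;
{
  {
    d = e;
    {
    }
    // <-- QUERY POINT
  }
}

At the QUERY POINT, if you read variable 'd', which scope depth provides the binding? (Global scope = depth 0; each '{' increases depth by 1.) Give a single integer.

Step 1: declare e=40 at depth 0
Step 2: enter scope (depth=1)
Step 3: enter scope (depth=2)
Step 4: declare d=(read e)=40 at depth 2
Step 5: enter scope (depth=3)
Step 6: exit scope (depth=2)
Visible at query point: d=40 e=40

Answer: 2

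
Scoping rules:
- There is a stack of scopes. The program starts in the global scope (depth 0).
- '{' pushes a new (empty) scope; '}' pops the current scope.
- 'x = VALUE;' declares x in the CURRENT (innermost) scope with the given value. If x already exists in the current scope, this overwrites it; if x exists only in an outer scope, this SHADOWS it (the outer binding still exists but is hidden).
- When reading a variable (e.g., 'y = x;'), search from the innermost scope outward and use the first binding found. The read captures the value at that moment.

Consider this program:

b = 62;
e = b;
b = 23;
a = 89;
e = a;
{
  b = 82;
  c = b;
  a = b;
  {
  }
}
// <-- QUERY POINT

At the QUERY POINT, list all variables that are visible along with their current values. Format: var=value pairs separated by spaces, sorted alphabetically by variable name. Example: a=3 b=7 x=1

Step 1: declare b=62 at depth 0
Step 2: declare e=(read b)=62 at depth 0
Step 3: declare b=23 at depth 0
Step 4: declare a=89 at depth 0
Step 5: declare e=(read a)=89 at depth 0
Step 6: enter scope (depth=1)
Step 7: declare b=82 at depth 1
Step 8: declare c=(read b)=82 at depth 1
Step 9: declare a=(read b)=82 at depth 1
Step 10: enter scope (depth=2)
Step 11: exit scope (depth=1)
Step 12: exit scope (depth=0)
Visible at query point: a=89 b=23 e=89

Answer: a=89 b=23 e=89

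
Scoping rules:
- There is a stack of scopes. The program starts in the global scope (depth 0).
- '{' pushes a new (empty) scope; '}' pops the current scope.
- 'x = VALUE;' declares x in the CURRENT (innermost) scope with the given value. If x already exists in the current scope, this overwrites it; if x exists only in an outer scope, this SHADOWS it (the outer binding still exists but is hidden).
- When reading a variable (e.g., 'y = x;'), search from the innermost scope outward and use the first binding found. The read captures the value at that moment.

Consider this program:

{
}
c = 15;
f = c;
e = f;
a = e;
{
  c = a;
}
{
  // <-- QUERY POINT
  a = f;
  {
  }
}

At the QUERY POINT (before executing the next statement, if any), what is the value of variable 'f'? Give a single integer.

Step 1: enter scope (depth=1)
Step 2: exit scope (depth=0)
Step 3: declare c=15 at depth 0
Step 4: declare f=(read c)=15 at depth 0
Step 5: declare e=(read f)=15 at depth 0
Step 6: declare a=(read e)=15 at depth 0
Step 7: enter scope (depth=1)
Step 8: declare c=(read a)=15 at depth 1
Step 9: exit scope (depth=0)
Step 10: enter scope (depth=1)
Visible at query point: a=15 c=15 e=15 f=15

Answer: 15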